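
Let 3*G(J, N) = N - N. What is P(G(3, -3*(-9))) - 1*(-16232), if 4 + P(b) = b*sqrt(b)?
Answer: 16228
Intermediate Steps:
G(J, N) = 0 (G(J, N) = (N - N)/3 = (1/3)*0 = 0)
P(b) = -4 + b**(3/2) (P(b) = -4 + b*sqrt(b) = -4 + b**(3/2))
P(G(3, -3*(-9))) - 1*(-16232) = (-4 + 0**(3/2)) - 1*(-16232) = (-4 + 0) + 16232 = -4 + 16232 = 16228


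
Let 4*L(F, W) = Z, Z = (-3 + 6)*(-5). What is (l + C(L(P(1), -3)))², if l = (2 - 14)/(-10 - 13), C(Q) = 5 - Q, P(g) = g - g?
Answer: 727609/8464 ≈ 85.965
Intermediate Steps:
P(g) = 0
Z = -15 (Z = 3*(-5) = -15)
L(F, W) = -15/4 (L(F, W) = (¼)*(-15) = -15/4)
l = 12/23 (l = -12/(-23) = -12*(-1/23) = 12/23 ≈ 0.52174)
(l + C(L(P(1), -3)))² = (12/23 + (5 - 1*(-15/4)))² = (12/23 + (5 + 15/4))² = (12/23 + 35/4)² = (853/92)² = 727609/8464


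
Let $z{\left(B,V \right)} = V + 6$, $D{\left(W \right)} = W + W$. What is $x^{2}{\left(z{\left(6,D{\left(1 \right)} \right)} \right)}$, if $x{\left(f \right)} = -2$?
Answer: $4$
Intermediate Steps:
$D{\left(W \right)} = 2 W$
$z{\left(B,V \right)} = 6 + V$
$x^{2}{\left(z{\left(6,D{\left(1 \right)} \right)} \right)} = \left(-2\right)^{2} = 4$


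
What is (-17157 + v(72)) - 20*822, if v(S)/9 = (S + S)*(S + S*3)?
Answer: 339651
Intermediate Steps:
v(S) = 72*S² (v(S) = 9*((S + S)*(S + S*3)) = 9*((2*S)*(S + 3*S)) = 9*((2*S)*(4*S)) = 9*(8*S²) = 72*S²)
(-17157 + v(72)) - 20*822 = (-17157 + 72*72²) - 20*822 = (-17157 + 72*5184) - 16440 = (-17157 + 373248) - 16440 = 356091 - 16440 = 339651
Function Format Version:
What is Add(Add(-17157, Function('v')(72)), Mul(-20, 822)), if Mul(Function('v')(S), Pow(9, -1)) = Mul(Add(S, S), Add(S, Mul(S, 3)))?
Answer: 339651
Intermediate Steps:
Function('v')(S) = Mul(72, Pow(S, 2)) (Function('v')(S) = Mul(9, Mul(Add(S, S), Add(S, Mul(S, 3)))) = Mul(9, Mul(Mul(2, S), Add(S, Mul(3, S)))) = Mul(9, Mul(Mul(2, S), Mul(4, S))) = Mul(9, Mul(8, Pow(S, 2))) = Mul(72, Pow(S, 2)))
Add(Add(-17157, Function('v')(72)), Mul(-20, 822)) = Add(Add(-17157, Mul(72, Pow(72, 2))), Mul(-20, 822)) = Add(Add(-17157, Mul(72, 5184)), -16440) = Add(Add(-17157, 373248), -16440) = Add(356091, -16440) = 339651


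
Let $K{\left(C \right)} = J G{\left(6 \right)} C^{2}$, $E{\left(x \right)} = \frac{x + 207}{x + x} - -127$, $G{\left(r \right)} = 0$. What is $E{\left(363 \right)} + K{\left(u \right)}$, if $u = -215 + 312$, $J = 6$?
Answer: $\frac{15462}{121} \approx 127.79$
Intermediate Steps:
$E{\left(x \right)} = 127 + \frac{207 + x}{2 x}$ ($E{\left(x \right)} = \frac{207 + x}{2 x} + 127 = 127 + \frac{207 + x}{2 x}$)
$u = 97$
$K{\left(C \right)} = 0$ ($K{\left(C \right)} = 6 \cdot 0 C^{2} = 6 \cdot 0 = 0$)
$E{\left(363 \right)} + K{\left(u \right)} = \frac{3 \left(69 + 85 \cdot 363\right)}{2 \cdot 363} + 0 = \frac{3}{2} \cdot \frac{1}{363} \left(69 + 30855\right) + 0 = \frac{3}{2} \cdot \frac{1}{363} \cdot 30924 + 0 = \frac{15462}{121} + 0 = \frac{15462}{121}$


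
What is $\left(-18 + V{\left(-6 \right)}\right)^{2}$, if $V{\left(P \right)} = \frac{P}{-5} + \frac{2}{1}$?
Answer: $\frac{5476}{25} \approx 219.04$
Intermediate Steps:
$V{\left(P \right)} = 2 - \frac{P}{5}$ ($V{\left(P \right)} = P \left(- \frac{1}{5}\right) + 2 \cdot 1 = - \frac{P}{5} + 2 = 2 - \frac{P}{5}$)
$\left(-18 + V{\left(-6 \right)}\right)^{2} = \left(-18 + \left(2 - - \frac{6}{5}\right)\right)^{2} = \left(-18 + \left(2 + \frac{6}{5}\right)\right)^{2} = \left(-18 + \frac{16}{5}\right)^{2} = \left(- \frac{74}{5}\right)^{2} = \frac{5476}{25}$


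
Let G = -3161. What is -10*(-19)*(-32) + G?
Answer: -9241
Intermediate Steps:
-10*(-19)*(-32) + G = -10*(-19)*(-32) - 3161 = 190*(-32) - 3161 = -6080 - 3161 = -9241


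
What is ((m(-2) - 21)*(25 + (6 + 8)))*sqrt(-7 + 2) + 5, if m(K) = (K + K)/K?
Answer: 5 - 741*I*sqrt(5) ≈ 5.0 - 1656.9*I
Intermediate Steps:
m(K) = 2 (m(K) = (2*K)/K = 2)
((m(-2) - 21)*(25 + (6 + 8)))*sqrt(-7 + 2) + 5 = ((2 - 21)*(25 + (6 + 8)))*sqrt(-7 + 2) + 5 = (-19*(25 + 14))*sqrt(-5) + 5 = (-19*39)*(I*sqrt(5)) + 5 = -741*I*sqrt(5) + 5 = 5 - 741*I*sqrt(5)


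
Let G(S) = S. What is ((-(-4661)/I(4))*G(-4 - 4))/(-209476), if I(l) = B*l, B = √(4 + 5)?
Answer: 4661/314214 ≈ 0.014834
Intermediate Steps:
B = 3 (B = √9 = 3)
I(l) = 3*l
((-(-4661)/I(4))*G(-4 - 4))/(-209476) = ((-(-4661)/(3*4))*(-4 - 4))/(-209476) = (-(-4661)/12*(-8))*(-1/209476) = (-59*(-79/12)*(-8))*(-1/209476) = ((4661/12)*(-8))*(-1/209476) = -9322/3*(-1/209476) = 4661/314214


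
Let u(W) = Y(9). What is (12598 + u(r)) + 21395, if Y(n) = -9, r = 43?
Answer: 33984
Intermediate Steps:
u(W) = -9
(12598 + u(r)) + 21395 = (12598 - 9) + 21395 = 12589 + 21395 = 33984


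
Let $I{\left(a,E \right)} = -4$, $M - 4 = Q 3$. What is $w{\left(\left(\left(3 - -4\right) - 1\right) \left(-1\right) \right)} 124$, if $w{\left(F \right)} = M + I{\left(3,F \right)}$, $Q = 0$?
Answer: $0$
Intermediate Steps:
$M = 4$ ($M = 4 + 0 \cdot 3 = 4 + 0 = 4$)
$w{\left(F \right)} = 0$ ($w{\left(F \right)} = 4 - 4 = 0$)
$w{\left(\left(\left(3 - -4\right) - 1\right) \left(-1\right) \right)} 124 = 0 \cdot 124 = 0$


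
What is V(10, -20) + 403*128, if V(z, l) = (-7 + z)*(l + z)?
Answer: 51554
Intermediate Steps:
V(10, -20) + 403*128 = (10² - 7*(-20) - 7*10 - 20*10) + 403*128 = (100 + 140 - 70 - 200) + 51584 = -30 + 51584 = 51554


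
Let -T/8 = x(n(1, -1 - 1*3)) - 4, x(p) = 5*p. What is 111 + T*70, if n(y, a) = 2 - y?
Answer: -449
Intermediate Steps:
T = -8 (T = -8*(5*(2 - 1*1) - 4) = -8*(5*(2 - 1) - 4) = -8*(5*1 - 4) = -8*(5 - 4) = -8*1 = -8)
111 + T*70 = 111 - 8*70 = 111 - 560 = -449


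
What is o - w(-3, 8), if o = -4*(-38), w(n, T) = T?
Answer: 144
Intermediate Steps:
o = 152
o - w(-3, 8) = 152 - 1*8 = 152 - 8 = 144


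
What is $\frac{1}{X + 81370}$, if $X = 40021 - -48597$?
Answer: $\frac{1}{169988} \approx 5.8828 \cdot 10^{-6}$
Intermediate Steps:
$X = 88618$ ($X = 40021 + 48597 = 88618$)
$\frac{1}{X + 81370} = \frac{1}{88618 + 81370} = \frac{1}{169988}$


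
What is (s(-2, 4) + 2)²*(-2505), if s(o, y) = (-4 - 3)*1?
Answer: -62625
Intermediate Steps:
s(o, y) = -7 (s(o, y) = -7*1 = -7)
(s(-2, 4) + 2)²*(-2505) = (-7 + 2)²*(-2505) = (-5)²*(-2505) = 25*(-2505) = -62625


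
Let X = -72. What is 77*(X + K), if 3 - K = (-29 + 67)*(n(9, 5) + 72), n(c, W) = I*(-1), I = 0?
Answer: -215985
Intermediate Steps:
n(c, W) = 0 (n(c, W) = 0*(-1) = 0)
K = -2733 (K = 3 - (-29 + 67)*(0 + 72) = 3 - 38*72 = 3 - 1*2736 = 3 - 2736 = -2733)
77*(X + K) = 77*(-72 - 2733) = 77*(-2805) = -215985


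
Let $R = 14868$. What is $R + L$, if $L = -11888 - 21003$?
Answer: $-18023$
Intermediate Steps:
$L = -32891$
$R + L = 14868 - 32891 = -18023$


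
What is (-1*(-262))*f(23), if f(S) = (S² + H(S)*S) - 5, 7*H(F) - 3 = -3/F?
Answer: 978308/7 ≈ 1.3976e+5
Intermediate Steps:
H(F) = 3/7 - 3/(7*F) (H(F) = 3/7 + (-3/F)/7 = 3/7 - 3/(7*F))
f(S) = -38/7 + S² + 3*S/7 (f(S) = (S² + (3*(-1 + S)/(7*S))*S) - 5 = (S² + (-3/7 + 3*S/7)) - 5 = (-3/7 + S² + 3*S/7) - 5 = -38/7 + S² + 3*S/7)
(-1*(-262))*f(23) = (-1*(-262))*(-38/7 + 23² + (3/7)*23) = 262*(-38/7 + 529 + 69/7) = 262*(3734/7) = 978308/7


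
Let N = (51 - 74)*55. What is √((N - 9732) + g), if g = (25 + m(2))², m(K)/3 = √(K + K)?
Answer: 2*I*√2509 ≈ 100.18*I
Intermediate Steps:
m(K) = 3*√2*√K (m(K) = 3*√(K + K) = 3*√(2*K) = 3*(√2*√K) = 3*√2*√K)
N = -1265 (N = -23*55 = -1265)
g = 961 (g = (25 + 3*√2*√2)² = (25 + 6)² = 31² = 961)
√((N - 9732) + g) = √((-1265 - 9732) + 961) = √(-10997 + 961) = √(-10036) = 2*I*√2509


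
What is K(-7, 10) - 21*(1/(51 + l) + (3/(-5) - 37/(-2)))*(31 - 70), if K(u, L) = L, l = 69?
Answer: 587077/40 ≈ 14677.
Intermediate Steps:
K(-7, 10) - 21*(1/(51 + l) + (3/(-5) - 37/(-2)))*(31 - 70) = 10 - 21*(1/(51 + 69) + (3/(-5) - 37/(-2)))*(31 - 70) = 10 - 21*(1/120 + (3*(-⅕) - 37*(-½)))*(-39) = 10 - 21*(1/120 + (-⅗ + 37/2))*(-39) = 10 - 21*(1/120 + 179/10)*(-39) = 10 - 15043*(-39)/40 = 10 - 21*(-27937/40) = 10 + 586677/40 = 587077/40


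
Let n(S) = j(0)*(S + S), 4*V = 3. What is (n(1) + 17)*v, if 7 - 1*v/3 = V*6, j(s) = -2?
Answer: 195/2 ≈ 97.500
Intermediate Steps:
V = 3/4 (V = (1/4)*3 = 3/4 ≈ 0.75000)
n(S) = -4*S (n(S) = -2*(S + S) = -4*S)
v = 15/2 (v = 21 - 9*6/4 = 21 - 3*9/2 = 21 - 27/2 = 15/2 ≈ 7.5000)
(n(1) + 17)*v = (-4*1 + 17)*(15/2) = (-4 + 17)*(15/2) = 13*(15/2) = 195/2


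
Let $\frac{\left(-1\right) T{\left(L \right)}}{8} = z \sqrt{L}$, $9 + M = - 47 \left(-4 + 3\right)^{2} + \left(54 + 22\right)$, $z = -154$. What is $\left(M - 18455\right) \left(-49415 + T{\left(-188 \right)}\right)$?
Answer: $910965525 - 45423840 i \sqrt{47} \approx 9.1097 \cdot 10^{8} - 3.1141 \cdot 10^{8} i$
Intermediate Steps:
$M = 20$ ($M = -9 + \left(- 47 \left(-4 + 3\right)^{2} + \left(54 + 22\right)\right) = -9 + \left(- 47 \left(-1\right)^{2} + 76\right) = -9 + \left(\left(-47\right) 1 + 76\right) = -9 + \left(-47 + 76\right) = -9 + 29 = 20$)
$T{\left(L \right)} = 1232 \sqrt{L}$ ($T{\left(L \right)} = - 8 \left(- 154 \sqrt{L}\right) = 1232 \sqrt{L}$)
$\left(M - 18455\right) \left(-49415 + T{\left(-188 \right)}\right) = \left(20 - 18455\right) \left(-49415 + 1232 \sqrt{-188}\right) = - 18435 \left(-49415 + 1232 \cdot 2 i \sqrt{47}\right) = - 18435 \left(-49415 + 2464 i \sqrt{47}\right) = 910965525 - 45423840 i \sqrt{47}$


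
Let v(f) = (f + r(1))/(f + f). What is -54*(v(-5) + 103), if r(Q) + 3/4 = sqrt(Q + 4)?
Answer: -111861/20 + 27*sqrt(5)/5 ≈ -5581.0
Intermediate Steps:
r(Q) = -3/4 + sqrt(4 + Q) (r(Q) = -3/4 + sqrt(Q + 4) = -3/4 + sqrt(4 + Q))
v(f) = (-3/4 + f + sqrt(5))/(2*f) (v(f) = (f + (-3/4 + sqrt(4 + 1)))/(f + f) = (f + (-3/4 + sqrt(5)))/((2*f)) = (-3/4 + f + sqrt(5))*(1/(2*f)) = (-3/4 + f + sqrt(5))/(2*f))
-54*(v(-5) + 103) = -54*((1/8)*(-3 + 4*(-5) + 4*sqrt(5))/(-5) + 103) = -54*((1/8)*(-1/5)*(-3 - 20 + 4*sqrt(5)) + 103) = -54*((1/8)*(-1/5)*(-23 + 4*sqrt(5)) + 103) = -54*((23/40 - sqrt(5)/10) + 103) = -54*(4143/40 - sqrt(5)/10) = -111861/20 + 27*sqrt(5)/5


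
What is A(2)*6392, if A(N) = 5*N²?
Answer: 127840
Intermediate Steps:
A(2)*6392 = (5*2²)*6392 = (5*4)*6392 = 20*6392 = 127840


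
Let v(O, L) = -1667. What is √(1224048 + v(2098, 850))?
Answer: √1222381 ≈ 1105.6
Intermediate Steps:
√(1224048 + v(2098, 850)) = √(1224048 - 1667) = √1222381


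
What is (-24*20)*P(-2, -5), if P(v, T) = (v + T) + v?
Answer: 4320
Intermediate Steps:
P(v, T) = T + 2*v (P(v, T) = (T + v) + v = T + 2*v)
(-24*20)*P(-2, -5) = (-24*20)*(-5 + 2*(-2)) = -480*(-5 - 4) = -480*(-9) = 4320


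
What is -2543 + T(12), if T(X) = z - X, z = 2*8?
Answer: -2539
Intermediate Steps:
z = 16
T(X) = 16 - X
-2543 + T(12) = -2543 + (16 - 1*12) = -2543 + (16 - 12) = -2543 + 4 = -2539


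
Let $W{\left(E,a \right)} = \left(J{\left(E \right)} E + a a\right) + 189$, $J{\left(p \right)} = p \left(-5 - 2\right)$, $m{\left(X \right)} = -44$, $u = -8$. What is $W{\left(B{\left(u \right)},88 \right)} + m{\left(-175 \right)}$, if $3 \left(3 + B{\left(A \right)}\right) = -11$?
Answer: $\frac{68201}{9} \approx 7577.9$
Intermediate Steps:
$B{\left(A \right)} = - \frac{20}{3}$ ($B{\left(A \right)} = -3 + \frac{1}{3} \left(-11\right) = -3 - \frac{11}{3} = - \frac{20}{3}$)
$J{\left(p \right)} = - 7 p$ ($J{\left(p \right)} = p \left(-7\right) = - 7 p$)
$W{\left(E,a \right)} = 189 + a^{2} - 7 E^{2}$ ($W{\left(E,a \right)} = \left(- 7 E E + a a\right) + 189 = \left(- 7 E^{2} + a^{2}\right) + 189 = \left(a^{2} - 7 E^{2}\right) + 189 = 189 + a^{2} - 7 E^{2}$)
$W{\left(B{\left(u \right)},88 \right)} + m{\left(-175 \right)} = \left(189 + 88^{2} - 7 \left(- \frac{20}{3}\right)^{2}\right) - 44 = \left(189 + 7744 - \frac{2800}{9}\right) - 44 = \frac{68597}{9} - 44 = \frac{68201}{9}$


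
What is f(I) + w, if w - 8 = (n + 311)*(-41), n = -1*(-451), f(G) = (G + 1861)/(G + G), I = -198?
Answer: -12370327/396 ≈ -31238.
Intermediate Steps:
f(G) = (1861 + G)/(2*G) (f(G) = (1861 + G)/((2*G)) = (1861 + G)*(1/(2*G)) = (1861 + G)/(2*G))
n = 451
w = -31234 (w = 8 + (451 + 311)*(-41) = 8 + 762*(-41) = 8 - 31242 = -31234)
f(I) + w = (½)*(1861 - 198)/(-198) - 31234 = (½)*(-1/198)*1663 - 31234 = -1663/396 - 31234 = -12370327/396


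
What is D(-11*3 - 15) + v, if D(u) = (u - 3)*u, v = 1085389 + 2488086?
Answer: 3575923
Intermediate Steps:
v = 3573475
D(u) = u*(-3 + u) (D(u) = (-3 + u)*u = u*(-3 + u))
D(-11*3 - 15) + v = (-11*3 - 15)*(-3 + (-11*3 - 15)) + 3573475 = (-33 - 15)*(-3 + (-33 - 15)) + 3573475 = -48*(-3 - 48) + 3573475 = -48*(-51) + 3573475 = 2448 + 3573475 = 3575923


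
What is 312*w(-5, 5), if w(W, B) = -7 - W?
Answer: -624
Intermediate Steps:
312*w(-5, 5) = 312*(-7 - 1*(-5)) = 312*(-7 + 5) = 312*(-2) = -624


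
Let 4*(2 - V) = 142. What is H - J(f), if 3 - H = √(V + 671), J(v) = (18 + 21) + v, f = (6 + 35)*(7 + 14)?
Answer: -897 - 5*√102/2 ≈ -922.25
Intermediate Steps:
V = -67/2 (V = 2 - ¼*142 = 2 - 71/2 = -67/2 ≈ -33.500)
f = 861 (f = 41*21 = 861)
J(v) = 39 + v
H = 3 - 5*√102/2 (H = 3 - √(-67/2 + 671) = 3 - √(1275/2) = 3 - 5*√102/2 ≈ -22.249)
H - J(f) = (3 - 5*√102/2) - (39 + 861) = (3 - 5*√102/2) - 1*900 = (3 - 5*√102/2) - 900 = -897 - 5*√102/2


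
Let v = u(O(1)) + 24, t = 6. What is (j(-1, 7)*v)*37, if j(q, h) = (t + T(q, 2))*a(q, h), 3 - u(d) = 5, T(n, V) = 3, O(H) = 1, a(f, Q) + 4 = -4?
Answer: -58608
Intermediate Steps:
a(f, Q) = -8 (a(f, Q) = -4 - 4 = -8)
u(d) = -2 (u(d) = 3 - 1*5 = 3 - 5 = -2)
j(q, h) = -72 (j(q, h) = (6 + 3)*(-8) = 9*(-8) = -72)
v = 22 (v = -2 + 24 = 22)
(j(-1, 7)*v)*37 = -72*22*37 = -1584*37 = -58608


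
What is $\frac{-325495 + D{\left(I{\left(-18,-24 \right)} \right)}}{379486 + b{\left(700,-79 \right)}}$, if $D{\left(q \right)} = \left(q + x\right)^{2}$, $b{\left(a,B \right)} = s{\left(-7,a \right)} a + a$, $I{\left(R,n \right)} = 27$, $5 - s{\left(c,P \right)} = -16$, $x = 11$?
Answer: $- \frac{324051}{394886} \approx -0.82062$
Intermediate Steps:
$s{\left(c,P \right)} = 21$ ($s{\left(c,P \right)} = 5 - -16 = 5 + 16 = 21$)
$b{\left(a,B \right)} = 22 a$ ($b{\left(a,B \right)} = 21 a + a = 22 a$)
$D{\left(q \right)} = \left(11 + q\right)^{2}$ ($D{\left(q \right)} = \left(q + 11\right)^{2} = \left(11 + q\right)^{2}$)
$\frac{-325495 + D{\left(I{\left(-18,-24 \right)} \right)}}{379486 + b{\left(700,-79 \right)}} = \frac{-325495 + \left(11 + 27\right)^{2}}{379486 + 22 \cdot 700} = \frac{-325495 + 38^{2}}{379486 + 15400} = \frac{-325495 + 1444}{394886} = \left(-324051\right) \frac{1}{394886} = - \frac{324051}{394886}$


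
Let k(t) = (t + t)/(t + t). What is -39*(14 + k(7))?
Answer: -585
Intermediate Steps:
k(t) = 1 (k(t) = (2*t)/((2*t)) = (2*t)*(1/(2*t)) = 1)
-39*(14 + k(7)) = -39*(14 + 1) = -39*15 = -585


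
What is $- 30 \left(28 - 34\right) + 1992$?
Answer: $2172$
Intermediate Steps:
$- 30 \left(28 - 34\right) + 1992 = \left(-30\right) \left(-6\right) + 1992 = 180 + 1992 = 2172$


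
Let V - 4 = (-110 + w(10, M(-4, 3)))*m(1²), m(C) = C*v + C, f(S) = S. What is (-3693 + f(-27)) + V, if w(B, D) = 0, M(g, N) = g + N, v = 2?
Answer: -4046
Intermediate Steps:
M(g, N) = N + g
m(C) = 3*C (m(C) = C*2 + C = 2*C + C = 3*C)
V = -326 (V = 4 + (-110 + 0)*(3*1²) = 4 - 330 = -326)
(-3693 + f(-27)) + V = (-3693 - 27) - 326 = -3720 - 326 = -4046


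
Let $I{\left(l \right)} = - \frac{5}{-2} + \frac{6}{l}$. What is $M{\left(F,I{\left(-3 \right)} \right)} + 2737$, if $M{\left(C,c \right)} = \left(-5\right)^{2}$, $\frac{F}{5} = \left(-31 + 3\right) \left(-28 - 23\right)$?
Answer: $2762$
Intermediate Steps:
$F = 7140$ ($F = 5 \left(-31 + 3\right) \left(-28 - 23\right) = 5 \left(\left(-28\right) \left(-51\right)\right) = 5 \cdot 1428 = 7140$)
$I{\left(l \right)} = \frac{5}{2} + \frac{6}{l}$ ($I{\left(l \right)} = \left(-5\right) \left(- \frac{1}{2}\right) + \frac{6}{l} = \frac{5}{2} + \frac{6}{l}$)
$M{\left(C,c \right)} = 25$
$M{\left(F,I{\left(-3 \right)} \right)} + 2737 = 25 + 2737 = 2762$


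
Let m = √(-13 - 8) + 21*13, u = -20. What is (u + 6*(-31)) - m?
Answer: -479 - I*√21 ≈ -479.0 - 4.5826*I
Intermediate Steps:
m = 273 + I*√21 (m = √(-21) + 273 = I*√21 + 273 = 273 + I*√21 ≈ 273.0 + 4.5826*I)
(u + 6*(-31)) - m = (-20 + 6*(-31)) - (273 + I*√21) = (-20 - 186) + (-273 - I*√21) = -206 + (-273 - I*√21) = -479 - I*√21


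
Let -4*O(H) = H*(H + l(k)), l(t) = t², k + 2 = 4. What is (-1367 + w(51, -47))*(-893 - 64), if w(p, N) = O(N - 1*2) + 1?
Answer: 7339233/4 ≈ 1.8348e+6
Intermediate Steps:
k = 2 (k = -2 + 4 = 2)
O(H) = -H*(4 + H)/4 (O(H) = -H*(H + 2²)/4 = -H*(H + 4)/4 = -H*(4 + H)/4)
w(p, N) = 1 - (-2 + N)*(2 + N)/4 (w(p, N) = -(N - 1*2)*(4 + (N - 1*2))/4 + 1 = -(N - 2)*(4 + (N - 2))/4 + 1 = -(-2 + N)*(4 + (-2 + N))/4 + 1 = -(-2 + N)*(2 + N)/4 + 1 = 1 - (-2 + N)*(2 + N)/4)
(-1367 + w(51, -47))*(-893 - 64) = (-1367 + (2 - ¼*(-47)²))*(-893 - 64) = (-1367 + (2 - ¼*2209))*(-957) = (-1367 + (2 - 2209/4))*(-957) = (-1367 - 2201/4)*(-957) = -7669/4*(-957) = 7339233/4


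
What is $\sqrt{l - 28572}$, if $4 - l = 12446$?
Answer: $i \sqrt{41014} \approx 202.52 i$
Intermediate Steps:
$l = -12442$ ($l = 4 - 12446 = -12442$)
$\sqrt{l - 28572} = \sqrt{-12442 - 28572} = \sqrt{-41014} = i \sqrt{41014}$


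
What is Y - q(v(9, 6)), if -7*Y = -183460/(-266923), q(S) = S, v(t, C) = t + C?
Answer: -28210375/1868461 ≈ -15.098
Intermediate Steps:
v(t, C) = C + t
Y = -183460/1868461 (Y = -(-183460)/(7*(-266923)) = -(-183460)*(-1)/(7*266923) = -1/7*183460/266923 = -183460/1868461 ≈ -0.098188)
Y - q(v(9, 6)) = -183460/1868461 - (6 + 9) = -183460/1868461 - 1*15 = -183460/1868461 - 15 = -28210375/1868461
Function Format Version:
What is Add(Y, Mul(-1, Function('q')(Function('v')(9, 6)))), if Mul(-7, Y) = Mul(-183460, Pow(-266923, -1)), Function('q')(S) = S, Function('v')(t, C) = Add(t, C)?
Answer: Rational(-28210375, 1868461) ≈ -15.098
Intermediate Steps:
Function('v')(t, C) = Add(C, t)
Y = Rational(-183460, 1868461) (Y = Mul(Rational(-1, 7), Mul(-183460, Pow(-266923, -1))) = Mul(Rational(-1, 7), Mul(-183460, Rational(-1, 266923))) = Mul(Rational(-1, 7), Rational(183460, 266923)) = Rational(-183460, 1868461) ≈ -0.098188)
Add(Y, Mul(-1, Function('q')(Function('v')(9, 6)))) = Add(Rational(-183460, 1868461), Mul(-1, Add(6, 9))) = Add(Rational(-183460, 1868461), Mul(-1, 15)) = Add(Rational(-183460, 1868461), -15) = Rational(-28210375, 1868461)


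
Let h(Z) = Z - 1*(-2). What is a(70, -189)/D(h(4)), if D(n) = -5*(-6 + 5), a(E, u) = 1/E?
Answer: 1/350 ≈ 0.0028571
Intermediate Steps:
h(Z) = 2 + Z (h(Z) = Z + 2 = 2 + Z)
D(n) = 5 (D(n) = -5*(-1) = 5)
a(70, -189)/D(h(4)) = 1/(70*5) = (1/70)*(1/5) = 1/350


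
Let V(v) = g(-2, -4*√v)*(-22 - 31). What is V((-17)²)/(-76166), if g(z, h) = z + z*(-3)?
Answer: 106/38083 ≈ 0.0027834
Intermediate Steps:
g(z, h) = -2*z (g(z, h) = z - 3*z = -2*z)
V(v) = -212 (V(v) = (-2*(-2))*(-22 - 31) = 4*(-53) = -212)
V((-17)²)/(-76166) = -212/(-76166) = -212*(-1/76166) = 106/38083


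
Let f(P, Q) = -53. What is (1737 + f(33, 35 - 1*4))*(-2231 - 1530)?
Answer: -6333524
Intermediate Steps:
(1737 + f(33, 35 - 1*4))*(-2231 - 1530) = (1737 - 53)*(-2231 - 1530) = 1684*(-3761) = -6333524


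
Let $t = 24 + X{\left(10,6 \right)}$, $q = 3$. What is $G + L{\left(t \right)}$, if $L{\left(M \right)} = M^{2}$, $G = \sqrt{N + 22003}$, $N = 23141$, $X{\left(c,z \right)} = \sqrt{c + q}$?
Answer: $\left(24 + \sqrt{13}\right)^{2} + 6 \sqrt{1254} \approx 974.54$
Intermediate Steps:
$X{\left(c,z \right)} = \sqrt{3 + c}$ ($X{\left(c,z \right)} = \sqrt{c + 3} = \sqrt{3 + c}$)
$t = 24 + \sqrt{13}$ ($t = 24 + \sqrt{3 + 10} = 24 + \sqrt{13} \approx 27.606$)
$G = 6 \sqrt{1254}$ ($G = \sqrt{23141 + 22003} = \sqrt{45144} = 6 \sqrt{1254} \approx 212.47$)
$G + L{\left(t \right)} = 6 \sqrt{1254} + \left(24 + \sqrt{13}\right)^{2} = \left(24 + \sqrt{13}\right)^{2} + 6 \sqrt{1254}$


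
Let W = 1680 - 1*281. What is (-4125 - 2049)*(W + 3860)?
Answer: -32469066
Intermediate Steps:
W = 1399 (W = 1680 - 281 = 1399)
(-4125 - 2049)*(W + 3860) = (-4125 - 2049)*(1399 + 3860) = -6174*5259 = -32469066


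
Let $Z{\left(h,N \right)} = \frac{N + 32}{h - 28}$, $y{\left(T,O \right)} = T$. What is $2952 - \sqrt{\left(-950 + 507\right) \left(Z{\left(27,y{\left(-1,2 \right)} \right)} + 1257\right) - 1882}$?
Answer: $2952 - 50 i \sqrt{218} \approx 2952.0 - 738.24 i$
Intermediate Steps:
$Z{\left(h,N \right)} = \frac{32 + N}{-28 + h}$
$2952 - \sqrt{\left(-950 + 507\right) \left(Z{\left(27,y{\left(-1,2 \right)} \right)} + 1257\right) - 1882} = 2952 - \sqrt{\left(-950 + 507\right) \left(\frac{32 - 1}{-28 + 27} + 1257\right) - 1882} = 2952 - \sqrt{- 443 \left(\frac{1}{-1} \cdot 31 + 1257\right) - 1882} = 2952 - \sqrt{- 443 \left(\left(-1\right) 31 + 1257\right) - 1882} = 2952 - \sqrt{- 443 \left(-31 + 1257\right) - 1882} = 2952 - \sqrt{\left(-443\right) 1226 - 1882} = 2952 - \sqrt{-543118 - 1882} = 2952 - \sqrt{-545000} = 2952 - 50 i \sqrt{218}$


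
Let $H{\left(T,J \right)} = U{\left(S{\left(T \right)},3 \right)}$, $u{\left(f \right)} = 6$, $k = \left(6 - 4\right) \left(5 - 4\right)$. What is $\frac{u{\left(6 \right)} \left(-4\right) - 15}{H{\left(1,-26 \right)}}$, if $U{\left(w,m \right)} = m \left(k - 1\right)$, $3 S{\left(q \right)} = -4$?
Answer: $-13$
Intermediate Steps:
$S{\left(q \right)} = - \frac{4}{3}$ ($S{\left(q \right)} = \frac{1}{3} \left(-4\right) = - \frac{4}{3}$)
$k = 2$ ($k = 2 \left(5 - 4\right) = 2 \cdot 1 = 2$)
$U{\left(w,m \right)} = m$ ($U{\left(w,m \right)} = m \left(2 - 1\right) = m 1 = m$)
$H{\left(T,J \right)} = 3$
$\frac{u{\left(6 \right)} \left(-4\right) - 15}{H{\left(1,-26 \right)}} = \frac{6 \left(-4\right) - 15}{3} = \left(-24 - 15\right) \frac{1}{3} = \left(-39\right) \frac{1}{3} = -13$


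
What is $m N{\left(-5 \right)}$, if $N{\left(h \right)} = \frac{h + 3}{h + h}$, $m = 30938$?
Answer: $\frac{30938}{5} \approx 6187.6$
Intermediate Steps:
$N{\left(h \right)} = \frac{3 + h}{2 h}$
$m N{\left(-5 \right)} = 30938 \frac{3 - 5}{2 \left(-5\right)} = 30938 \cdot \frac{1}{2} \left(- \frac{1}{5}\right) \left(-2\right) = 30938 \cdot \frac{1}{5} = \frac{30938}{5}$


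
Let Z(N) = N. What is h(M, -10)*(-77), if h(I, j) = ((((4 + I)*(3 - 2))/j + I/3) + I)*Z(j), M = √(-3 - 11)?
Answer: -308 + 2849*I*√14/3 ≈ -308.0 + 3553.3*I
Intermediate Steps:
M = I*√14 (M = √(-14) = I*√14 ≈ 3.7417*I)
h(I, j) = j*(4*I/3 + (4 + I)/j) (h(I, j) = ((((4 + I)*(3 - 2))/j + I/3) + I)*j = ((((4 + I)*1)/j + I*(⅓)) + I)*j = (((4 + I)/j + I/3) + I)*j = ((I/3 + (4 + I)/j) + I)*j = (4*I/3 + (4 + I)/j)*j = j*(4*I/3 + (4 + I)/j))
h(M, -10)*(-77) = (4 + I*√14 + (4/3)*(I*√14)*(-10))*(-77) = (4 + I*√14 - 40*I*√14/3)*(-77) = (4 - 37*I*√14/3)*(-77) = -308 + 2849*I*√14/3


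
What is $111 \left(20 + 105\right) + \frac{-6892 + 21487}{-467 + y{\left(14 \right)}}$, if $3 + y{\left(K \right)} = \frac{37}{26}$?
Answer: $\frac{56219885}{4061} \approx 13844.0$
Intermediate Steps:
$y{\left(K \right)} = - \frac{41}{26}$ ($y{\left(K \right)} = -3 + \frac{37}{26} = - \frac{41}{26}$)
$111 \left(20 + 105\right) + \frac{-6892 + 21487}{-467 + y{\left(14 \right)}} = 111 \left(20 + 105\right) + \frac{-6892 + 21487}{-467 - \frac{41}{26}} = 111 \cdot 125 + \frac{14595}{- \frac{12183}{26}} = 13875 + 14595 \left(- \frac{26}{12183}\right) = 13875 - \frac{126490}{4061} = \frac{56219885}{4061}$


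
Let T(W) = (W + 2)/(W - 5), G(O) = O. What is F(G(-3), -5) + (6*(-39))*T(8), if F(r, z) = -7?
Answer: -787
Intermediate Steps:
T(W) = (2 + W)/(-5 + W)
F(G(-3), -5) + (6*(-39))*T(8) = -7 + (6*(-39))*((2 + 8)/(-5 + 8)) = -7 - 234*10/3 = -7 - 780 = -787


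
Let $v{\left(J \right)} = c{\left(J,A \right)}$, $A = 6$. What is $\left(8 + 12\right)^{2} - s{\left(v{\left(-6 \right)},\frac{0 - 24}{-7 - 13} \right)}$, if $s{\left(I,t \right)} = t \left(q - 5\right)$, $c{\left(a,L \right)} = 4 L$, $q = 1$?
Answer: $\frac{2024}{5} \approx 404.8$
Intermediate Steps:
$v{\left(J \right)} = 24$ ($v{\left(J \right)} = 4 \cdot 6 = 24$)
$s{\left(I,t \right)} = - 4 t$ ($s{\left(I,t \right)} = t \left(1 - 5\right) = t \left(-4\right) = - 4 t$)
$\left(8 + 12\right)^{2} - s{\left(v{\left(-6 \right)},\frac{0 - 24}{-7 - 13} \right)} = \left(8 + 12\right)^{2} - - 4 \frac{0 - 24}{-7 - 13} = 20^{2} - - 4 \left(- \frac{24}{-20}\right) = 400 - - 4 \left(\left(-24\right) \left(- \frac{1}{20}\right)\right) = 400 - \left(-4\right) \frac{6}{5} = 400 - - \frac{24}{5} = 400 + \frac{24}{5} = \frac{2024}{5}$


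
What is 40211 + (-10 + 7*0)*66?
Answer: 39551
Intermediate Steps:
40211 + (-10 + 7*0)*66 = 40211 + (-10 + 0)*66 = 40211 - 10*66 = 40211 - 660 = 39551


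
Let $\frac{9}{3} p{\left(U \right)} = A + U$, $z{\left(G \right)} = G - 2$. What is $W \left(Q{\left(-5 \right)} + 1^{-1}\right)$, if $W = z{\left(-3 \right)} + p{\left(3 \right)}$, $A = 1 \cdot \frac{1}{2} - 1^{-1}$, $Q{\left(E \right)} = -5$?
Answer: $\frac{50}{3} \approx 16.667$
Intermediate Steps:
$z{\left(G \right)} = -2 + G$
$A = - \frac{1}{2}$ ($A = 1 \cdot \frac{1}{2} - 1 = \frac{1}{2} - 1 = - \frac{1}{2} \approx -0.5$)
$p{\left(U \right)} = - \frac{1}{6} + \frac{U}{3}$ ($p{\left(U \right)} = \frac{- \frac{1}{2} + U}{3} = - \frac{1}{6} + \frac{U}{3}$)
$W = - \frac{25}{6}$ ($W = \left(-2 - 3\right) + \left(- \frac{1}{6} + \frac{1}{3} \cdot 3\right) = -5 + \left(- \frac{1}{6} + 1\right) = -5 + \frac{5}{6} = - \frac{25}{6} \approx -4.1667$)
$W \left(Q{\left(-5 \right)} + 1^{-1}\right) = - \frac{25 \left(-5 + 1^{-1}\right)}{6} = - \frac{25 \left(-5 + 1\right)}{6} = \left(- \frac{25}{6}\right) \left(-4\right) = \frac{50}{3}$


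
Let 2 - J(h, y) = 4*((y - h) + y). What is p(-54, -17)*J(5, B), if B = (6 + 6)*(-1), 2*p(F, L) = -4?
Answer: -236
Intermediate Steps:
p(F, L) = -2 (p(F, L) = (½)*(-4) = -2)
B = -12 (B = 12*(-1) = -12)
J(h, y) = 2 - 8*y + 4*h (J(h, y) = 2 - 4*((y - h) + y) = 2 - 4*(-h + 2*y) = 2 - (-4*h + 8*y) = 2 + (-8*y + 4*h) = 2 - 8*y + 4*h)
p(-54, -17)*J(5, B) = -2*(2 - 8*(-12) + 4*5) = -2*(2 + 96 + 20) = -2*118 = -236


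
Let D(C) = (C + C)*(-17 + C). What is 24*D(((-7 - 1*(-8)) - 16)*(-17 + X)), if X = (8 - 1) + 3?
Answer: 443520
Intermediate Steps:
X = 10 (X = 7 + 3 = 10)
D(C) = 2*C*(-17 + C) (D(C) = (2*C)*(-17 + C) = 2*C*(-17 + C))
24*D(((-7 - 1*(-8)) - 16)*(-17 + X)) = 24*(2*(((-7 - 1*(-8)) - 16)*(-17 + 10))*(-17 + ((-7 - 1*(-8)) - 16)*(-17 + 10))) = 24*(2*(((-7 + 8) - 16)*(-7))*(-17 + ((-7 + 8) - 16)*(-7))) = 24*(2*((1 - 16)*(-7))*(-17 + (1 - 16)*(-7))) = 24*(2*(-15*(-7))*(-17 - 15*(-7))) = 24*(2*105*(-17 + 105)) = 24*(2*105*88) = 24*18480 = 443520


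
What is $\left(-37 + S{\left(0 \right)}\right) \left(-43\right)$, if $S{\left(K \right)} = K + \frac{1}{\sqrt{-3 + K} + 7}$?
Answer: $\frac{82431}{52} + \frac{43 i \sqrt{3}}{52} \approx 1585.2 + 1.4323 i$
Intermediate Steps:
$S{\left(K \right)} = K + \frac{1}{7 + \sqrt{-3 + K}}$
$\left(-37 + S{\left(0 \right)}\right) \left(-43\right) = \left(-37 + \frac{1 + 7 \cdot 0 + 0 \sqrt{-3 + 0}}{7 + \sqrt{-3 + 0}}\right) \left(-43\right) = \left(-37 + \frac{1 + 0 + 0 \sqrt{-3}}{7 + \sqrt{-3}}\right) \left(-43\right) = \left(-37 + \frac{1 + 0 + 0 i \sqrt{3}}{7 + i \sqrt{3}}\right) \left(-43\right) = \left(-37 + \frac{1 + 0 + 0}{7 + i \sqrt{3}}\right) \left(-43\right) = \left(-37 + \frac{1}{7 + i \sqrt{3}} \cdot 1\right) \left(-43\right) = \left(-37 + \frac{1}{7 + i \sqrt{3}}\right) \left(-43\right) = 1591 - \frac{43}{7 + i \sqrt{3}}$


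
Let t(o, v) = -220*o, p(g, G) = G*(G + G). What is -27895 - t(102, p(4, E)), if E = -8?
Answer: -5455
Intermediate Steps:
p(g, G) = 2*G**2 (p(g, G) = G*(2*G) = 2*G**2)
-27895 - t(102, p(4, E)) = -27895 - (-220)*102 = -27895 - 1*(-22440) = -27895 + 22440 = -5455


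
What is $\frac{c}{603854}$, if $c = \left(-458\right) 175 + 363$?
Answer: $- \frac{79787}{603854} \approx -0.13213$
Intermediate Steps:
$c = -79787$ ($c = -80150 + 363 = -79787$)
$\frac{c}{603854} = - \frac{79787}{603854}$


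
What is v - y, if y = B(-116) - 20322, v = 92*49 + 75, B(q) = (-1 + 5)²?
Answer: 24889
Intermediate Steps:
B(q) = 16 (B(q) = 4² = 16)
v = 4583 (v = 4508 + 75 = 4583)
y = -20306 (y = 16 - 20322 = -20306)
v - y = 4583 - 1*(-20306) = 4583 + 20306 = 24889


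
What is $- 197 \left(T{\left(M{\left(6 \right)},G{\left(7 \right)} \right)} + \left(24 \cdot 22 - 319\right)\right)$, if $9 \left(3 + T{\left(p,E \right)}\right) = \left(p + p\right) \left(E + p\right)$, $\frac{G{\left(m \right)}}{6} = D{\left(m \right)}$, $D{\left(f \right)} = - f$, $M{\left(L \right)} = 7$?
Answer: $- \frac{268708}{9} \approx -29856.0$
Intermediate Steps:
$G{\left(m \right)} = - 6 m$ ($G{\left(m \right)} = 6 \left(- m\right) = - 6 m$)
$T{\left(p,E \right)} = -3 + \frac{2 p \left(E + p\right)}{9}$ ($T{\left(p,E \right)} = -3 + \frac{\left(p + p\right) \left(E + p\right)}{9} = -3 + \frac{2 p \left(E + p\right)}{9}$)
$- 197 \left(T{\left(M{\left(6 \right)},G{\left(7 \right)} \right)} + \left(24 \cdot 22 - 319\right)\right) = - 197 \left(\left(-3 + \frac{2 \cdot 7^{2}}{9} + \frac{2}{9} \left(\left(-6\right) 7\right) 7\right) + \left(24 \cdot 22 - 319\right)\right) = - 197 \left(\left(-3 + \frac{2}{9} \cdot 49 + \frac{2}{9} \left(-42\right) 7\right) + \left(528 - 319\right)\right) = - 197 \left(\left(-3 + \frac{98}{9} - \frac{196}{3}\right) + 209\right) = - 197 \left(- \frac{517}{9} + 209\right) = \left(-197\right) \frac{1364}{9} = - \frac{268708}{9}$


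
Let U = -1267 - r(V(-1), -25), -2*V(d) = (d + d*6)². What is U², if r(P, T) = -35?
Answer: 1517824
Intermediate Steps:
V(d) = -49*d²/2 (V(d) = -(d + d*6)²/2 = -(d + 6*d)²/2 = -49*d²/2)
U = -1232 (U = -1267 - 1*(-35) = -1267 + 35 = -1232)
U² = (-1232)² = 1517824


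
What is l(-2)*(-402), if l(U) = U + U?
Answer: 1608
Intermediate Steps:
l(U) = 2*U
l(-2)*(-402) = (2*(-2))*(-402) = -4*(-402) = 1608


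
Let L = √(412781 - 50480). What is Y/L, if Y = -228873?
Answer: -76291*√362301/120767 ≈ -380.24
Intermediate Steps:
L = √362301 ≈ 601.91
Y/L = -228873*√362301/362301 = -76291*√362301/120767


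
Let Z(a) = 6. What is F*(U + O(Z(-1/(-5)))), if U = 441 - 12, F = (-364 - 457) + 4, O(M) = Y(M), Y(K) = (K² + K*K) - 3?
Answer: -406866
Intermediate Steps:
Y(K) = -3 + 2*K² (Y(K) = (K² + K²) - 3 = 2*K² - 3 = -3 + 2*K²)
O(M) = -3 + 2*M²
F = -817 (F = -821 + 4 = -817)
U = 429
F*(U + O(Z(-1/(-5)))) = -817*(429 + (-3 + 2*6²)) = -817*(429 + (-3 + 2*36)) = -817*(429 + (-3 + 72)) = -817*(429 + 69) = -817*498 = -406866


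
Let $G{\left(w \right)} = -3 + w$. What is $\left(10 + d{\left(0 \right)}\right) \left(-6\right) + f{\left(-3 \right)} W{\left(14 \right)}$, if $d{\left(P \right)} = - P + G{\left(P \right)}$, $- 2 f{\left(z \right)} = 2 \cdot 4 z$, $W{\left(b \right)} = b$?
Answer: $126$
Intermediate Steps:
$f{\left(z \right)} = - 4 z$ ($f{\left(z \right)} = - \frac{2 \cdot 4 z}{2} = - \frac{8 z}{2} = - 4 z$)
$d{\left(P \right)} = -3$ ($d{\left(P \right)} = - P + \left(-3 + P\right) = -3$)
$\left(10 + d{\left(0 \right)}\right) \left(-6\right) + f{\left(-3 \right)} W{\left(14 \right)} = \left(10 - 3\right) \left(-6\right) + \left(-4\right) \left(-3\right) 14 = 7 \left(-6\right) + 12 \cdot 14 = -42 + 168 = 126$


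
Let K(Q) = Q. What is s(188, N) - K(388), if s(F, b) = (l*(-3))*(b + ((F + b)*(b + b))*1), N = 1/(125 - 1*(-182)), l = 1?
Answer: -36915835/94249 ≈ -391.68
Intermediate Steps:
N = 1/307 (N = 1/(125 + 182) = 1/307 ≈ 0.0032573)
s(F, b) = -3*b - 6*b*(F + b) (s(F, b) = (1*(-3))*(b + ((F + b)*(b + b))*1) = -3*(b + ((F + b)*(2*b))*1) = -3*(b + (2*b*(F + b))*1) = -3*(b + 2*b*(F + b)) = -3*b - 6*b*(F + b))
s(188, N) - K(388) = -3*1/307*(1 + 2*188 + 2*(1/307)) - 1*388 = -3*1/307*(1 + 376 + 2/307) - 388 = -3*1/307*115741/307 - 388 = -347223/94249 - 388 = -36915835/94249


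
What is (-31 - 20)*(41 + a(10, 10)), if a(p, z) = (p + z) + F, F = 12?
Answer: -3723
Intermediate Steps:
a(p, z) = 12 + p + z (a(p, z) = (p + z) + 12 = 12 + p + z)
(-31 - 20)*(41 + a(10, 10)) = (-31 - 20)*(41 + (12 + 10 + 10)) = -51*(41 + 32) = -51*73 = -3723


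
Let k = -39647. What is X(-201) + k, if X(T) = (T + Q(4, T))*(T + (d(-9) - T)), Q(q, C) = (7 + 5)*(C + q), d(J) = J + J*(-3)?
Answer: -85817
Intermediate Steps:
d(J) = -2*J (d(J) = J - 3*J = -2*J)
Q(q, C) = 12*C + 12*q (Q(q, C) = 12*(C + q) = 12*C + 12*q)
X(T) = 864 + 234*T (X(T) = (T + (12*T + 12*4))*(T + (-2*(-9) - T)) = (T + (12*T + 48))*(T + (18 - T)) = (T + (48 + 12*T))*18 = (48 + 13*T)*18 = 864 + 234*T)
X(-201) + k = (864 + 234*(-201)) - 39647 = (864 - 47034) - 39647 = -46170 - 39647 = -85817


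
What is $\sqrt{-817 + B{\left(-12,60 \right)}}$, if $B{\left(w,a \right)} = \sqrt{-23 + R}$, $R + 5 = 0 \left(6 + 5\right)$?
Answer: $\sqrt{-817 + 2 i \sqrt{7}} \approx 0.09256 + 28.583 i$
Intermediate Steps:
$R = -5$ ($R = -5 + 0 \left(6 + 5\right) = -5 + 0 \cdot 11 = -5 + 0 = -5$)
$B{\left(w,a \right)} = 2 i \sqrt{7}$ ($B{\left(w,a \right)} = \sqrt{-23 - 5} = \sqrt{-28} = 2 i \sqrt{7}$)
$\sqrt{-817 + B{\left(-12,60 \right)}} = \sqrt{-817 + 2 i \sqrt{7}}$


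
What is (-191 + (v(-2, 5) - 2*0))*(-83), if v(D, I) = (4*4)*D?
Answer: 18509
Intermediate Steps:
v(D, I) = 16*D
(-191 + (v(-2, 5) - 2*0))*(-83) = (-191 + (16*(-2) - 2*0))*(-83) = (-191 + (-32 + 0))*(-83) = (-191 - 32)*(-83) = -223*(-83) = 18509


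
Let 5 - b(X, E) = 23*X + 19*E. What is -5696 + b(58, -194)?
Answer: -3339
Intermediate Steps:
b(X, E) = 5 - 23*X - 19*E (b(X, E) = 5 - (23*X + 19*E) = 5 - (19*E + 23*X) = 5 + (-23*X - 19*E) = 5 - 23*X - 19*E)
-5696 + b(58, -194) = -5696 + (5 - 23*58 - 19*(-194)) = -5696 + (5 - 1334 + 3686) = -5696 + 2357 = -3339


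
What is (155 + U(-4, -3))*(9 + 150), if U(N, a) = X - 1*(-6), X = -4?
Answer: 24963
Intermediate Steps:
U(N, a) = 2 (U(N, a) = -4 - 1*(-6) = -4 + 6 = 2)
(155 + U(-4, -3))*(9 + 150) = (155 + 2)*(9 + 150) = 157*159 = 24963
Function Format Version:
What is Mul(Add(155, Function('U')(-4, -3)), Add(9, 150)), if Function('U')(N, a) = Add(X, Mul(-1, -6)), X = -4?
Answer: 24963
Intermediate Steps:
Function('U')(N, a) = 2 (Function('U')(N, a) = Add(-4, Mul(-1, -6)) = Add(-4, 6) = 2)
Mul(Add(155, Function('U')(-4, -3)), Add(9, 150)) = Mul(Add(155, 2), Add(9, 150)) = Mul(157, 159) = 24963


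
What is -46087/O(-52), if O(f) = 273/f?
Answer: 184348/21 ≈ 8778.5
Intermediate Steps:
-46087/O(-52) = -46087/(273/(-52)) = -46087/(273*(-1/52)) = -46087/(-21/4) = -46087*(-4/21) = 184348/21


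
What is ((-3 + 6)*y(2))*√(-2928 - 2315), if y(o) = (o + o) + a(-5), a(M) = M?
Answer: -21*I*√107 ≈ -217.23*I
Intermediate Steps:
y(o) = -5 + 2*o (y(o) = (o + o) - 5 = 2*o - 5 = -5 + 2*o)
((-3 + 6)*y(2))*√(-2928 - 2315) = ((-3 + 6)*(-5 + 2*2))*√(-2928 - 2315) = (3*(-5 + 4))*√(-5243) = (3*(-1))*(7*I*√107) = -21*I*√107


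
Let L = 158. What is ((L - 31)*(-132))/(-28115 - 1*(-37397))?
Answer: -2794/1547 ≈ -1.8061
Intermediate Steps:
((L - 31)*(-132))/(-28115 - 1*(-37397)) = ((158 - 31)*(-132))/(-28115 - 1*(-37397)) = (127*(-132))/(-28115 + 37397) = -16764/9282 = -16764*1/9282 = -2794/1547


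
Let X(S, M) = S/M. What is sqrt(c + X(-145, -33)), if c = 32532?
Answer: sqrt(35432133)/33 ≈ 180.38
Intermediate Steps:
X(S, M) = S/M
sqrt(c + X(-145, -33)) = sqrt(32532 - 145/(-33)) = sqrt(32532 - 145*(-1/33)) = sqrt(32532 + 145/33) = sqrt(1073701/33) = sqrt(35432133)/33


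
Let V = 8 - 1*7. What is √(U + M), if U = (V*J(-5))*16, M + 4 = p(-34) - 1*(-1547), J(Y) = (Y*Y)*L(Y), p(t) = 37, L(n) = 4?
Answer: 2*√795 ≈ 56.391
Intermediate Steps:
V = 1 (V = 8 - 7 = 1)
J(Y) = 4*Y² (J(Y) = (Y*Y)*4 = Y²*4 = 4*Y²)
M = 1580 (M = -4 + (37 - 1*(-1547)) = -4 + (37 + 1547) = -4 + 1584 = 1580)
U = 1600 (U = (1*(4*(-5)²))*16 = (1*(4*25))*16 = (1*100)*16 = 100*16 = 1600)
√(U + M) = √(1600 + 1580) = √3180 = 2*√795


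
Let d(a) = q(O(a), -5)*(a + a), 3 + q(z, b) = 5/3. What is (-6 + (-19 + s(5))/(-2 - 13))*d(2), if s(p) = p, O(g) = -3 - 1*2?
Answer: 1216/45 ≈ 27.022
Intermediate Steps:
O(g) = -5 (O(g) = -3 - 2 = -5)
q(z, b) = -4/3 (q(z, b) = -3 + 5/3 = -4/3)
d(a) = -8*a/3 (d(a) = -4*(a + a)/3 = -8*a/3)
(-6 + (-19 + s(5))/(-2 - 13))*d(2) = (-6 + (-19 + 5)/(-2 - 13))*(-8/3*2) = (-6 - 14/(-15))*(-16/3) = (-6 - 14*(-1/15))*(-16/3) = (-6 + 14/15)*(-16/3) = -76/15*(-16/3) = 1216/45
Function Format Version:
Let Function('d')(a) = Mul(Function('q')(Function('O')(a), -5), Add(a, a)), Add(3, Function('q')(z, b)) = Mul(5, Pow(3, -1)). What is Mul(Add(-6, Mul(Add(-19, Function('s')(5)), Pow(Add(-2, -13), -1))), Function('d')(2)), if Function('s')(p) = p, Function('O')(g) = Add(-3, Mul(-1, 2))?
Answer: Rational(1216, 45) ≈ 27.022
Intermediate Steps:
Function('O')(g) = -5 (Function('O')(g) = Add(-3, -2) = -5)
Function('q')(z, b) = Rational(-4, 3) (Function('q')(z, b) = Add(-3, Mul(5, Pow(3, -1))) = Add(-3, Mul(5, Rational(1, 3))) = Add(-3, Rational(5, 3)) = Rational(-4, 3))
Function('d')(a) = Mul(Rational(-8, 3), a) (Function('d')(a) = Mul(Rational(-4, 3), Add(a, a)) = Mul(Rational(-4, 3), Mul(2, a)) = Mul(Rational(-8, 3), a))
Mul(Add(-6, Mul(Add(-19, Function('s')(5)), Pow(Add(-2, -13), -1))), Function('d')(2)) = Mul(Add(-6, Mul(Add(-19, 5), Pow(Add(-2, -13), -1))), Mul(Rational(-8, 3), 2)) = Mul(Add(-6, Mul(-14, Pow(-15, -1))), Rational(-16, 3)) = Mul(Add(-6, Mul(-14, Rational(-1, 15))), Rational(-16, 3)) = Mul(Add(-6, Rational(14, 15)), Rational(-16, 3)) = Mul(Rational(-76, 15), Rational(-16, 3)) = Rational(1216, 45)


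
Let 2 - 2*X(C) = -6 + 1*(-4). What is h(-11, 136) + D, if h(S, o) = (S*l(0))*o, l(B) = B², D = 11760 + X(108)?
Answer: 11766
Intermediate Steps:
X(C) = 6 (X(C) = 1 - (-6 + 1*(-4))/2 = 1 - (-6 - 4)/2 = 1 - ½*(-10) = 1 + 5 = 6)
D = 11766 (D = 11760 + 6 = 11766)
h(S, o) = 0 (h(S, o) = (S*0²)*o = (S*0)*o = 0*o = 0)
h(-11, 136) + D = 0 + 11766 = 11766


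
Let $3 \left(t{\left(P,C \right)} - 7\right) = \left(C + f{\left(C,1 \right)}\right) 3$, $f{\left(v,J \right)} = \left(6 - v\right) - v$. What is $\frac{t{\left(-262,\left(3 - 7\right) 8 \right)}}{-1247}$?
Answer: $- \frac{45}{1247} \approx -0.036087$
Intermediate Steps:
$f{\left(v,J \right)} = 6 - 2 v$
$t{\left(P,C \right)} = 13 - C$ ($t{\left(P,C \right)} = 7 + \frac{\left(C - \left(-6 + 2 C\right)\right) 3}{3} = 7 + \frac{\left(6 - C\right) 3}{3} = 7 + \frac{18 - 3 C}{3} = 7 - \left(-6 + C\right) = 13 - C$)
$\frac{t{\left(-262,\left(3 - 7\right) 8 \right)}}{-1247} = \frac{13 - \left(3 - 7\right) 8}{-1247} = \left(13 - \left(-4\right) 8\right) \left(- \frac{1}{1247}\right) = \left(13 - -32\right) \left(- \frac{1}{1247}\right) = \left(13 + 32\right) \left(- \frac{1}{1247}\right) = 45 \left(- \frac{1}{1247}\right) = - \frac{45}{1247}$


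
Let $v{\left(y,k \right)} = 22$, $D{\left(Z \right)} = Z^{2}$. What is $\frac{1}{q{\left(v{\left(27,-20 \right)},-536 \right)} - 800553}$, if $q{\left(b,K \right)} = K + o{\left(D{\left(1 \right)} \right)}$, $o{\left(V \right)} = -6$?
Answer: $- \frac{1}{801095} \approx -1.2483 \cdot 10^{-6}$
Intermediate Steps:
$q{\left(b,K \right)} = -6 + K$ ($q{\left(b,K \right)} = K - 6 = -6 + K$)
$\frac{1}{q{\left(v{\left(27,-20 \right)},-536 \right)} - 800553} = \frac{1}{\left(-6 - 536\right) - 800553} = \frac{1}{-542 - 800553} = \frac{1}{-801095} = - \frac{1}{801095}$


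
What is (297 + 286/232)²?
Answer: 1196814025/13456 ≈ 88943.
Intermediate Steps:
(297 + 286/232)² = (297 + 286*(1/232))² = (297 + 143/116)² = (34595/116)² = 1196814025/13456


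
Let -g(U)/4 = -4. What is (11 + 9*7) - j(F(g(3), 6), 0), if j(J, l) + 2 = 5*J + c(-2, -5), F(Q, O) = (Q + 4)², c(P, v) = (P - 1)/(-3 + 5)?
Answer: -3845/2 ≈ -1922.5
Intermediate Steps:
c(P, v) = -½ + P/2 (c(P, v) = (-1 + P)/2 = (-1 + P)*(½) = -½ + P/2)
g(U) = 16 (g(U) = -4*(-4) = 16)
F(Q, O) = (4 + Q)²
j(J, l) = -7/2 + 5*J (j(J, l) = -2 + (5*J + (-½ + (½)*(-2))) = -2 + (5*J + (-½ - 1)) = -2 + (5*J - 3/2) = -2 + (-3/2 + 5*J) = -7/2 + 5*J)
(11 + 9*7) - j(F(g(3), 6), 0) = (11 + 9*7) - (-7/2 + 5*(4 + 16)²) = (11 + 63) - (-7/2 + 5*20²) = 74 - (-7/2 + 5*400) = 74 - (-7/2 + 2000) = 74 - 1*3993/2 = 74 - 3993/2 = -3845/2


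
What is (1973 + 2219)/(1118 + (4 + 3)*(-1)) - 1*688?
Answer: -760176/1111 ≈ -684.23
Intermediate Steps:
(1973 + 2219)/(1118 + (4 + 3)*(-1)) - 1*688 = 4192/(1118 + 7*(-1)) - 688 = 4192/(1118 - 7) - 688 = 4192/1111 - 688 = -760176/1111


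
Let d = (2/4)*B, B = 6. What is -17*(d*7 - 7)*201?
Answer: -47838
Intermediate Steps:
d = 3 (d = (2/4)*6 = ((1/4)*2)*6 = (1/2)*6 = 3)
-17*(d*7 - 7)*201 = -17*(3*7 - 7)*201 = -17*(21 - 7)*201 = -17*14*201 = -238*201 = -47838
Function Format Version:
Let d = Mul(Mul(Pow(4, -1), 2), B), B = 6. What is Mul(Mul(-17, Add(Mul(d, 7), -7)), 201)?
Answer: -47838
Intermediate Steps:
d = 3 (d = Mul(Mul(Pow(4, -1), 2), 6) = Mul(Mul(Rational(1, 4), 2), 6) = Mul(Rational(1, 2), 6) = 3)
Mul(Mul(-17, Add(Mul(d, 7), -7)), 201) = Mul(Mul(-17, Add(Mul(3, 7), -7)), 201) = Mul(Mul(-17, Add(21, -7)), 201) = Mul(Mul(-17, 14), 201) = Mul(-238, 201) = -47838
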